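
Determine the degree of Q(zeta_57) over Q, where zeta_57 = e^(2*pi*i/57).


The degree equals Euler's totient phi(57).
57 = 3 * 19
phi(57) = 36

36


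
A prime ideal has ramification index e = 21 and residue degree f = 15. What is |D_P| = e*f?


|D_P| = e * f
= 21 * 15
= 315

315


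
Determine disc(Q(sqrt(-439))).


For K = Q(sqrt(d)) with d squarefree: disc(K) = d if d = 1 mod 4, and disc(K) = 4d if d = 2 or 3 mod 4.
Here d = -439, and d mod 4 = 1.
d = 1 mod 4 (O_K = Z[(1+sqrt(d))/2]), so disc(K) = d = -439

-439


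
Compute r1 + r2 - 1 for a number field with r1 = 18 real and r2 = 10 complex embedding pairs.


By Dirichlet's unit theorem:
rank = r1 + r2 - 1
= 18 + 10 - 1
= 27

27


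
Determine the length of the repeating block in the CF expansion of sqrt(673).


Run the CF algorithm for sqrt(673).
a_0 = floor(sqrt(673)) = 25; set m_0=0, q_0=1.
Recurrence: m' = q*a - m,  q' = (d - m'^2)/q,  a' = floor((a_0 + m')/q').
  step 1: m=25, q=48, a=1
  step 2: m=23, q=3, a=16
  step 3: m=25, q=16, a=3
  step 4: m=23, q=9, a=5
  step 5: m=22, q=21, a=2
  step 6: m=20, q=13, a=3
  step 7: m=19, q=24, a=1
  step 8: m=5, q=27, a=1
  step 9: m=22, q=7, a=6
  step 10: m=20, q=39, a=1
  step 11: m=19, q=8, a=5
  step 12: m=21, q=29, a=1
  step 13: m=8, q=21, a=1
  step 14: m=13, q=24, a=1
  step 15: m=11, q=23, a=1
  step 16: m=12, q=23, a=1
  step 17: m=11, q=24, a=1
  step 18: m=13, q=21, a=1
  step 19: m=8, q=29, a=1
  step 20: m=21, q=8, a=5
  step 21: m=19, q=39, a=1
  step 22: m=20, q=7, a=6
  step 23: m=22, q=27, a=1
  step 24: m=5, q=24, a=1
  step 25: m=19, q=13, a=3
  step 26: m=20, q=21, a=2
  step 27: m=22, q=9, a=5
  step 28: m=23, q=16, a=3
  step 29: m=25, q=3, a=16
  step 30: m=23, q=48, a=1
  step 31: m=25, q=1, a=50
a_31 = 2*a_0 = 50, so the period closes here.
sqrt(673) = [25; 1, 16, 3, 5, 2, 3, 1, 1, 6, 1, 5, 1, 1, 1, 1, 1, 1, 1, 1, 5, 1, 6, 1, 1, 3, 2, 5, 3, 16, 1, 50]
Period length = 31

31


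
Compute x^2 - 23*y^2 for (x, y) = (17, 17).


x^2 - d*y^2
= 17^2 - 23*17^2
= 289 - 6647
= -6358

-6358


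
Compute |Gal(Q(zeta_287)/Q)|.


|Gal(Q(zeta_287)/Q)| = phi(287)
= 240

240


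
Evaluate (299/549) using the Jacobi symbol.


Compute (299/549) via quadratic reciprocity:
  reciprocity: (299/549) -> +(549/299)
  reduce: (250/299)
  pull out 2: (2/299) = -1  (since 299 mod 8 = 3)
  reciprocity: (125/299) -> +(299/125)
  reduce: (49/125)
  reciprocity: (49/125) -> +(125/49)
  reduce: (27/49)
  reciprocity: (27/49) -> +(49/27)
  reduce: (22/27)
  pull out 2: (2/27) = -1  (since 27 mod 8 = 3)
  reciprocity: (11/27) -> -(27/11)
  reduce: (5/11)
  reciprocity: (5/11) -> +(11/5)
  reduce: (1/5)
  (1/5) = 1
Product of signs = -1

-1


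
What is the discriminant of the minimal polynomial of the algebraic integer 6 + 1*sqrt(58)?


The element 6 + 1*sqrt(58) has minimal polynomial:
x^2 - 12*x - 22
Discriminant = (-12)^2 - 4*(-22)
= 144 + 88
= 232

232


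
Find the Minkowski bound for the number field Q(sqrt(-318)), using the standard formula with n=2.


d = -318, d mod 4 = 2, so disc(K) = 4d = -1272; |disc(K)| = 1272
Imaginary quadratic field, so n = 2, s = r2 = 1, r1 = 0
M = (n!/n^n) * (4/pi)^s * sqrt(|disc(K)|) = (2!/2^2) * (4/pi)^1 * sqrt(1272)
= 0.5 * 1.273240 * 35.665109
= 22.7051

22.7051


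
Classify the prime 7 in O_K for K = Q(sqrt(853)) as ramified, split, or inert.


K = Q(sqrt(853)). Since d mod 4 = 1, disc(K) = 853.
Check p | disc: 853 mod 7 = 6.
p does not divide disc. Compute Legendre symbol (d/p):
6^((7-1)/2) mod 7 = -1
(d/p) = -1, so p is inert: (p) stays prime with e=1, f=2, g=1.
Therefore p is inert.

inert


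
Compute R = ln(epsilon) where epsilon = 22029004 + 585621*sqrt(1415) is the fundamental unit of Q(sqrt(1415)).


epsilon = 22029004 + 585621*sqrt(1415)
= 4.4058e+07
R = ln(4.4058e+07)
= 17.6010

17.6010


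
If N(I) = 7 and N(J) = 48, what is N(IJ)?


N(IJ) = N(I) * N(J)
= 7 * 48
= 336

336


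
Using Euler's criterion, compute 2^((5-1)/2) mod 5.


p = 5 is prime and the exponent is (p-1)/2 = 2, so by Euler's criterion 2^2 = (2/5) = +1 or -1 mod 5.
Compute by square-and-multiply:
  2 = 2 (binary 10)
  Repeated squaring mod 5: 2^1 = 2, 2^2 = 4
  2^2 = 4 mod 5
Result 4 = p - 1 = -1 mod 5: 2 is a quadratic non-residue mod 5. As a residue in [0, p-1] the value is 4.
2^2 mod 5 = 4

4


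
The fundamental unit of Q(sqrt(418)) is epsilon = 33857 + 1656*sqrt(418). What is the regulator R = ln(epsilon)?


epsilon = 33857 + 1656*sqrt(418)
= 67714.0000
R = ln(67714.0000)
= 11.1230

11.1230


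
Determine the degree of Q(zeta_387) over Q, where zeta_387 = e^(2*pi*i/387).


The degree equals Euler's totient phi(387).
387 = 3^2 * 43
phi(387) = 252

252


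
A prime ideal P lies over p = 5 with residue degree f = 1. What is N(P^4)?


N(P^a) = p^(a*f)
= 5^(4*1)
= 5^4
= 625

625


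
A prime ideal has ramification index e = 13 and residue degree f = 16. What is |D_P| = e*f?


|D_P| = e * f
= 13 * 16
= 208

208


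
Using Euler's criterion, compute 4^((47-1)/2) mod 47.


p = 47 is prime and the exponent is (p-1)/2 = 23, so by Euler's criterion 4^23 = (4/47) = +1 or -1 mod 47.
Compute by square-and-multiply:
  23 = 16 + 4 + 2 + 1 (binary 10111)
  Repeated squaring mod 47: 4^1 = 4, 4^2 = 16, 4^4 = 21, 4^8 = 18, 4^16 = 42
  4^23 = 4^16 * 4^4 * 4^2 * 4^1 = 42 * 21 * 16 * 4 mod 47
    42 * 21 = 882 = 36 mod 47
    36 * 16 = 576 = 12 mod 47
    12 * 4 = 48 = 1 mod 47
  4^23 = 1 mod 47
Result 1: 4 is a quadratic residue mod 47.
4^23 mod 47 = 1

1


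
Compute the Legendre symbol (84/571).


p = 571 is prime, so compute (84/571) with the reciprocity algorithm (Jacobi-symbol steps: pull out 2s via (2/n), flip via reciprocity, reduce):
  pull out 2: (2/571) = -1  (since 571 mod 8 = 3)
  pull out 2: (2/571) = -1  (since 571 mod 8 = 3)
  reciprocity: (21/571) -> +(571/21)
  reduce: (4/21)
  pull out 2: (2/21) = -1  (since 21 mod 8 = 5)
  pull out 2: (2/21) = -1  (since 21 mod 8 = 5)
  (1/21) = 1
Product of signs = 1
(84/571) = 1

1


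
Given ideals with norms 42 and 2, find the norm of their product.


N(IJ) = N(I) * N(J)
= 42 * 2
= 84

84


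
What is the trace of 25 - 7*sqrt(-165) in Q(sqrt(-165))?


Tr(a + b*sqrt(d)) = (a + b*sqrt(d)) + (a - b*sqrt(d)) = 2a
= 2 * (25)
= 50

50


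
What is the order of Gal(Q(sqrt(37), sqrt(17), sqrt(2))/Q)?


The 3 square roots of distinct primes are multiplicatively independent over Q,
so [K:Q] = 2^3 and Gal(K/Q) is isomorphic to (Z/2Z)^3.
|Gal| = 2^3 = 8

8


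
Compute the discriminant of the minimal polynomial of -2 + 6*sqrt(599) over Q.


The element -2 + 6*sqrt(599) has minimal polynomial:
x^2 + 4*x - 21560
Discriminant = (4)^2 - 4*(-21560)
= 16 + 86240
= 86256

86256


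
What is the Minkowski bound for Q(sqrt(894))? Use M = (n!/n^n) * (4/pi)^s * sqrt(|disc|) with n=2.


d = 894, d mod 4 = 2, so disc(K) = 4d = 3576; |disc(K)| = 3576
Real quadratic field, so n = 2, s = r2 = 0, r1 = 2
M = (n!/n^n) * (4/pi)^s * sqrt(|disc(K)|) = (2!/2^2) * (4/pi)^0 * sqrt(3576)
= 0.5 * 1.000000 * 59.799666
= 29.8998

29.8998


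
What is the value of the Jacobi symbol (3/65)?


Compute (3/65) via quadratic reciprocity:
  reciprocity: (3/65) -> +(65/3)
  reduce: (2/3)
  pull out 2: (2/3) = -1  (since 3 mod 8 = 3)
  (1/3) = 1
Product of signs = -1

-1


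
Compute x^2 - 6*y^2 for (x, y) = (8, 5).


x^2 - d*y^2
= 8^2 - 6*5^2
= 64 - 150
= -86

-86


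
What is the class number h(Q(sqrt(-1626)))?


K = Q(sqrt(-1626)). d mod 4 = 2, so D = disc(K) = 4d = -6504
h(K) equals the number of primitive reduced positive-definite forms (a, b, c) = a*x^2 + b*x*y + c*y^2 with b^2 - 4ac = D,
where reduced means |b| <= a <= c, with b >= 0 whenever |b| = a or a = c, and primitive means gcd(a, b, c) = 1.
Reduced forces 3a^2 <= |D| = 6504, so 1 <= a <= 46; b must have the parity of D, and c = (b^2 - D)/(4a) must be an integer >= a.
Enumerate a = 1..46, b in [-a, a]:
  a=1: (1, 0, 1626)  [1]
  a=2: (2, 0, 813)  [1]
  a=3: (3, 0, 542)  [1]
  a=4: none
  a=5: (5, -4, 326), (5, 4, 326)  [2]
  a=6: (6, 0, 271)  [1]
  a=7..9: none
  a=10: (10, -4, 163), (10, 4, 163)  [2]
  a=11..12: none
  a=13: (13, -10, 127), (13, 10, 127)  [2]
  a=14: none
  a=15: (15, -6, 109), (15, 6, 109)  [2]
  a=16..24: none
  a=25: (25, -14, 67), (25, 14, 67)  [2]
  a=26: (26, -16, 65), (26, 16, 65)  [2]
  a=27..29: none
  a=30: (30, -24, 59), (30, 24, 59)  [2]
  a=31..38: none
  a=39: (39, -36, 50), (39, 36, 50)  [2]
  a=40..46: none
Total reduced forms: 1 + 1 + 1 + 2 + 1 + 2 + 2 + 2 + 2 + 2 + 2 + 2 = 20
h = 20

20


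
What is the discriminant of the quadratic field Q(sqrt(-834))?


For K = Q(sqrt(d)) with d squarefree: disc(K) = d if d = 1 mod 4, and disc(K) = 4d if d = 2 or 3 mod 4.
Here d = -834, and d mod 4 = 2.
d = 2 mod 4, not 1 (O_K = Z[sqrt(d)]), so disc(K) = 4d = 4 * (-834) = -3336

-3336


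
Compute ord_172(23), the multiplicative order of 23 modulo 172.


We want ord_172(23), the smallest k >= 1 with 23^k = 1 mod 172.
n = 172 = 2^2 * 43, phi(172) = 84; the order divides phi(n).
Divisors of 84: 1, 2, 3, 4, 6, 7, 12, 14, 21, 28, 42, 84
Repeated squaring mod 172: 23^1 = 23, 23^2 = 13, 23^4 = 169, 23^8 = 9, 23^16 = 81, 23^32 = 25, 23^64 = 109
Test divisors in increasing order:
  k=1: 23^1 = 23 mod 172
  k=2: 23^2 = 13 mod 172
  k=3: 23^3 = 13 * 23 = 127 mod 172
  k=4: 23^4 = 169 mod 172
  k=6: 23^6 = 169 * 13 = 133 mod 172
  k=7: 23^7 = 169 * 13 * 23 = 135 mod 172
  k=12: 23^12 = 9 * 169 = 145 mod 172
  k=14: 23^14 = 9 * 169 * 13 = 165 mod 172
  k=21: 23^21 = 81 * 169 * 23 = 87 mod 172
  k=28: 23^28 = 81 * 9 * 169 = 49 mod 172
  k=42: 23^42 = 25 * 9 * 13 = 1 mod 172  <- first divisor giving 1
Order = 42

42


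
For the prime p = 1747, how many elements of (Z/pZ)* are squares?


For prime p, the number of non-zero quadratic residues is (p-1)/2.
= (1747-1)/2
= 873

873


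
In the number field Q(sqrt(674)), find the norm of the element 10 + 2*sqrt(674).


N(a + b*sqrt(d)) = a^2 - d*b^2
= (10)^2 - (674)*(2)^2
= 100 - 2696
= -2596

-2596


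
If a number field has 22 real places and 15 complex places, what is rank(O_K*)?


By Dirichlet's unit theorem:
rank = r1 + r2 - 1
= 22 + 15 - 1
= 36

36


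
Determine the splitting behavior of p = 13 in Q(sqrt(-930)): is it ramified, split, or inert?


K = Q(sqrt(-930)). Since d mod 4 = 2, disc(K) = -3720.
Check p | disc: -3720 mod 13 = 11.
p does not divide disc. Compute Legendre symbol (d/p):
6^((13-1)/2) mod 13 = -1
(d/p) = -1, so p is inert: (p) stays prime with e=1, f=2, g=1.
Therefore p is inert.

inert


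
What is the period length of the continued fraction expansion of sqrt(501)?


Run the CF algorithm for sqrt(501).
a_0 = floor(sqrt(501)) = 22; set m_0=0, q_0=1.
Recurrence: m' = q*a - m,  q' = (d - m'^2)/q,  a' = floor((a_0 + m')/q').
  step 1: m=22, q=17, a=2
  step 2: m=12, q=21, a=1
  step 3: m=9, q=20, a=1
  step 4: m=11, q=19, a=1
  step 5: m=8, q=23, a=1
  step 6: m=15, q=12, a=3
  step 7: m=21, q=5, a=8
  step 8: m=19, q=28, a=1
  step 9: m=9, q=15, a=2
  step 10: m=21, q=4, a=10
  step 11: m=19, q=35, a=1
  step 12: m=16, q=7, a=5
  step 13: m=19, q=20, a=2
  step 14: m=21, q=3, a=14
  step 15: m=21, q=20, a=2
  step 16: m=19, q=7, a=5
  step 17: m=16, q=35, a=1
  step 18: m=19, q=4, a=10
  step 19: m=21, q=15, a=2
  step 20: m=9, q=28, a=1
  step 21: m=19, q=5, a=8
  step 22: m=21, q=12, a=3
  step 23: m=15, q=23, a=1
  step 24: m=8, q=19, a=1
  step 25: m=11, q=20, a=1
  step 26: m=9, q=21, a=1
  step 27: m=12, q=17, a=2
  step 28: m=22, q=1, a=44
a_28 = 2*a_0 = 44, so the period closes here.
sqrt(501) = [22; 2, 1, 1, 1, 1, 3, 8, 1, 2, 10, 1, 5, 2, 14, 2, 5, 1, 10, 2, 1, 8, 3, 1, 1, 1, 1, 2, 44]
Period length = 28

28


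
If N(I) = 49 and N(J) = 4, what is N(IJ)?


N(IJ) = N(I) * N(J)
= 49 * 4
= 196

196


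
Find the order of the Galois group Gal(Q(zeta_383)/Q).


|Gal(Q(zeta_383)/Q)| = phi(383)
= 382

382


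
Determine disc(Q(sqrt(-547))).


For K = Q(sqrt(d)) with d squarefree: disc(K) = d if d = 1 mod 4, and disc(K) = 4d if d = 2 or 3 mod 4.
Here d = -547, and d mod 4 = 1.
d = 1 mod 4 (O_K = Z[(1+sqrt(d))/2]), so disc(K) = d = -547

-547


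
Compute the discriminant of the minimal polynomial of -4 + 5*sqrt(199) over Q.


The element -4 + 5*sqrt(199) has minimal polynomial:
x^2 + 8*x - 4959
Discriminant = (8)^2 - 4*(-4959)
= 64 + 19836
= 19900

19900


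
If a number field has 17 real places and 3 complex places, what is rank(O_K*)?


By Dirichlet's unit theorem:
rank = r1 + r2 - 1
= 17 + 3 - 1
= 19

19


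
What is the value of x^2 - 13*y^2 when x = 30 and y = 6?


x^2 - d*y^2
= 30^2 - 13*6^2
= 900 - 468
= 432

432


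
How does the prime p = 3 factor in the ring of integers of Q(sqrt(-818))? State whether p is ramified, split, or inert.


K = Q(sqrt(-818)). Since d mod 4 = 2, disc(K) = -3272.
Check p | disc: -3272 mod 3 = 1.
p does not divide disc. Compute Legendre symbol (d/p):
1^((3-1)/2) mod 3 = 1
(d/p) = 1, so p splits: (p) = P*P' with e=1, f=1, g=2.
Therefore p is split.

split


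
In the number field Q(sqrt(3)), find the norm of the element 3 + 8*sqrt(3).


N(a + b*sqrt(d)) = a^2 - d*b^2
= (3)^2 - (3)*(8)^2
= 9 - 192
= -183

-183


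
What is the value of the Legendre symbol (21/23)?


p = 23 is prime, so compute (21/23) with the reciprocity algorithm (Jacobi-symbol steps: pull out 2s via (2/n), flip via reciprocity, reduce):
  reciprocity: (21/23) -> +(23/21)
  reduce: (2/21)
  pull out 2: (2/21) = -1  (since 21 mod 8 = 5)
  (1/21) = 1
Product of signs = -1
(21/23) = -1

-1


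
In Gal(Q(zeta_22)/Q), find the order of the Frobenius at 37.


The Frobenius at p in Gal(Q(zeta_n)/Q) = (Z/nZ)* is the class of p, so its order is ord_22(37), the smallest k >= 1 with 37^k = 1 mod 22.
n = 22 = 2 * 11, phi(22) = 10; the order divides phi(n).
Divisors of 10: 1, 2, 5, 10
Repeated squaring mod 22: 37^1 = 15, 37^2 = 5, 37^4 = 3, 37^8 = 9
Test divisors in increasing order:
  k=1: 37^1 = 15 mod 22
  k=2: 37^2 = 5 mod 22
  k=5: 37^5 = 3 * 15 = 1 mod 22  <- first divisor giving 1
Order = 5

5


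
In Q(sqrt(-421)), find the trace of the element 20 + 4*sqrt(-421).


Tr(a + b*sqrt(d)) = (a + b*sqrt(d)) + (a - b*sqrt(d)) = 2a
= 2 * (20)
= 40

40


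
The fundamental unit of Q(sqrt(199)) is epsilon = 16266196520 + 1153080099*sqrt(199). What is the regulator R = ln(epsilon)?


epsilon = 16266196520 + 1153080099*sqrt(199)
= 3.2532e+10
R = ln(3.2532e+10)
= 24.2055

24.2055


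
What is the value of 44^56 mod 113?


p = 113 is prime and the exponent is (p-1)/2 = 56, so by Euler's criterion 44^56 = (44/113) = +1 or -1 mod 113.
Compute by square-and-multiply:
  56 = 32 + 16 + 8 (binary 111000)
  Repeated squaring mod 113: 44^1 = 44, 44^2 = 15, 44^4 = 112, 44^8 = 1, 44^16 = 1, 44^32 = 1
  44^56 = 44^32 * 44^16 * 44^8 = 1 * 1 * 1 mod 113
    1 * 1 = 1 = 1 mod 113
    1 * 1 = 1 = 1 mod 113
  44^56 = 1 mod 113
Result 1: 44 is a quadratic residue mod 113.
44^56 mod 113 = 1

1


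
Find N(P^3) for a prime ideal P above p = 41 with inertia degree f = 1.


N(P^a) = p^(a*f)
= 41^(3*1)
= 41^3
= 68921

68921


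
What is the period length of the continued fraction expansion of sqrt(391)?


Run the CF algorithm for sqrt(391).
a_0 = floor(sqrt(391)) = 19; set m_0=0, q_0=1.
Recurrence: m' = q*a - m,  q' = (d - m'^2)/q,  a' = floor((a_0 + m')/q').
  step 1: m=19, q=30, a=1
  step 2: m=11, q=9, a=3
  step 3: m=16, q=15, a=2
  step 4: m=14, q=13, a=2
  step 5: m=12, q=19, a=1
  step 6: m=7, q=18, a=1
  step 7: m=11, q=15, a=2
  step 8: m=19, q=2, a=19
  step 9: m=19, q=15, a=2
  step 10: m=11, q=18, a=1
  step 11: m=7, q=19, a=1
  step 12: m=12, q=13, a=2
  step 13: m=14, q=15, a=2
  step 14: m=16, q=9, a=3
  step 15: m=11, q=30, a=1
  step 16: m=19, q=1, a=38
a_16 = 2*a_0 = 38, so the period closes here.
sqrt(391) = [19; 1, 3, 2, 2, 1, 1, 2, 19, 2, 1, 1, 2, 2, 3, 1, 38]
Period length = 16

16


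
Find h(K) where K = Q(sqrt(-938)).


K = Q(sqrt(-938)). d mod 4 = 2, so D = disc(K) = 4d = -3752
h(K) equals the number of primitive reduced positive-definite forms (a, b, c) = a*x^2 + b*x*y + c*y^2 with b^2 - 4ac = D,
where reduced means |b| <= a <= c, with b >= 0 whenever |b| = a or a = c, and primitive means gcd(a, b, c) = 1.
Reduced forces 3a^2 <= |D| = 3752, so 1 <= a <= 35; b must have the parity of D, and c = (b^2 - D)/(4a) must be an integer >= a.
Enumerate a = 1..35, b in [-a, a]:
  a=1: (1, 0, 938)  [1]
  a=2: (2, 0, 469)  [1]
  a=3: (3, -2, 313), (3, 2, 313)  [2]
  a=4..5: none
  a=6: (6, -4, 157), (6, 4, 157)  [2]
  a=7: (7, 0, 134)  [1]
  a=8: none
  a=9: (9, -8, 106), (9, 8, 106)  [2]
  a=10..13: none
  a=14: (14, 0, 67)  [1]
  a=15..17: none
  a=18: (18, -8, 53), (18, 8, 53)  [2]
  a=19..20: none
  a=21: (21, -14, 47), (21, 14, 47)  [2]
  a=22..26: none
  a=27: (27, -26, 41), (27, 26, 41)  [2]
  a=28..35: none
Total reduced forms: 1 + 1 + 2 + 2 + 1 + 2 + 1 + 2 + 2 + 2 = 16
h = 16

16


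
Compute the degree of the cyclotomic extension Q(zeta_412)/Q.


The degree equals Euler's totient phi(412).
412 = 2^2 * 103
phi(412) = 204

204


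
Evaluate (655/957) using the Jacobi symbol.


Compute (655/957) via quadratic reciprocity:
  reciprocity: (655/957) -> +(957/655)
  reduce: (302/655)
  pull out 2: (2/655) = +1  (since 655 mod 8 = 7)
  reciprocity: (151/655) -> -(655/151)
  reduce: (51/151)
  reciprocity: (51/151) -> -(151/51)
  reduce: (49/51)
  reciprocity: (49/51) -> +(51/49)
  reduce: (2/49)
  pull out 2: (2/49) = +1  (since 49 mod 8 = 1)
  (1/49) = 1
Product of signs = 1

1


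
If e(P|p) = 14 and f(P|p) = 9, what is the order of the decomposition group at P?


|D_P| = e * f
= 14 * 9
= 126

126


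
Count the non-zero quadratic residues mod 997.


For prime p, the number of non-zero quadratic residues is (p-1)/2.
= (997-1)/2
= 498

498


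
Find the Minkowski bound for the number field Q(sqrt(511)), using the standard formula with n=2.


d = 511, d mod 4 = 3, so disc(K) = 4d = 2044; |disc(K)| = 2044
Real quadratic field, so n = 2, s = r2 = 0, r1 = 2
M = (n!/n^n) * (4/pi)^s * sqrt(|disc(K)|) = (2!/2^2) * (4/pi)^0 * sqrt(2044)
= 0.5 * 1.000000 * 45.210618
= 22.6053

22.6053


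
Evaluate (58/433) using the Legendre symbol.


p = 433 is prime, so compute (58/433) with the reciprocity algorithm (Jacobi-symbol steps: pull out 2s via (2/n), flip via reciprocity, reduce):
  pull out 2: (2/433) = +1  (since 433 mod 8 = 1)
  reciprocity: (29/433) -> +(433/29)
  reduce: (27/29)
  reciprocity: (27/29) -> +(29/27)
  reduce: (2/27)
  pull out 2: (2/27) = -1  (since 27 mod 8 = 3)
  (1/27) = 1
Product of signs = -1
(58/433) = -1

-1


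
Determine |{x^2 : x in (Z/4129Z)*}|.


For prime p, the number of non-zero quadratic residues is (p-1)/2.
= (4129-1)/2
= 2064

2064


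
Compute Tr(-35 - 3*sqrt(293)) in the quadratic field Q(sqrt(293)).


Tr(a + b*sqrt(d)) = (a + b*sqrt(d)) + (a - b*sqrt(d)) = 2a
= 2 * (-35)
= -70

-70


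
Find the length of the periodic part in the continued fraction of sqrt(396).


Run the CF algorithm for sqrt(396).
a_0 = floor(sqrt(396)) = 19; set m_0=0, q_0=1.
Recurrence: m' = q*a - m,  q' = (d - m'^2)/q,  a' = floor((a_0 + m')/q').
  step 1: m=19, q=35, a=1
  step 2: m=16, q=4, a=8
  step 3: m=16, q=35, a=1
  step 4: m=19, q=1, a=38
a_4 = 2*a_0 = 38, so the period closes here.
sqrt(396) = [19; 1, 8, 1, 38]
Period length = 4

4


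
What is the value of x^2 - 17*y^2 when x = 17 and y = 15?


x^2 - d*y^2
= 17^2 - 17*15^2
= 289 - 3825
= -3536

-3536


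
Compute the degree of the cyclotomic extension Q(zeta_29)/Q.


The degree equals Euler's totient phi(29).
29 = 29
phi(29) = 28

28


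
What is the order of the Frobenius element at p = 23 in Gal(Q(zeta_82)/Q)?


The Frobenius at p in Gal(Q(zeta_n)/Q) = (Z/nZ)* is the class of p, so its order is ord_82(23), the smallest k >= 1 with 23^k = 1 mod 82.
n = 82 = 2 * 41, phi(82) = 40; the order divides phi(n).
Divisors of 40: 1, 2, 4, 5, 8, 10, 20, 40
Repeated squaring mod 82: 23^1 = 23, 23^2 = 37, 23^4 = 57, 23^8 = 51, 23^16 = 59, 23^32 = 37
Test divisors in increasing order:
  k=1: 23^1 = 23 mod 82
  k=2: 23^2 = 37 mod 82
  k=4: 23^4 = 57 mod 82
  k=5: 23^5 = 57 * 23 = 81 mod 82
  k=8: 23^8 = 51 mod 82
  k=10: 23^10 = 51 * 37 = 1 mod 82  <- first divisor giving 1
Order = 10

10


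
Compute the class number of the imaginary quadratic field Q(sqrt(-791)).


K = Q(sqrt(-791)). d mod 4 = 1, so D = disc(K) = d = -791
h(K) equals the number of primitive reduced positive-definite forms (a, b, c) = a*x^2 + b*x*y + c*y^2 with b^2 - 4ac = D,
where reduced means |b| <= a <= c, with b >= 0 whenever |b| = a or a = c, and primitive means gcd(a, b, c) = 1.
Reduced forces 3a^2 <= |D| = 791, so 1 <= a <= 16; b must have the parity of D, and c = (b^2 - D)/(4a) must be an integer >= a.
Enumerate a = 1..16, b in [-a, a]:
  a=1: (1, 1, 198)  [1]
  a=2: (2, -1, 99), (2, 1, 99)  [2]
  a=3: (3, -1, 66), (3, 1, 66)  [2]
  a=4: (4, -3, 50), (4, 3, 50)  [2]
  a=5: (5, -3, 40), (5, 3, 40)  [2]
  a=6: (6, -5, 34), (6, -1, 33), (6, 1, 33), (6, 5, 34)  [4]
  a=7: (7, 7, 30)  [1]
  a=8: (8, -3, 25), (8, 3, 25)  [2]
  a=9: (9, -1, 22), (9, 1, 22)  [2]
  a=10: (10, -7, 21), (10, -3, 20), (10, 3, 20), (10, 7, 21)  [4]
  a=11: (11, -1, 18), (11, 1, 18)  [2]
  a=12: (12, -11, 19), (12, -5, 17), (12, 5, 17), (12, 11, 19)  [4]
  a=13: none
  a=14: (14, -7, 15), (14, 7, 15)  [2]
  a=15: (15, -13, 16), (15, 13, 16)  [2]
  a=16: none
Total reduced forms: 1 + 2 + 2 + 2 + 2 + 4 + 1 + 2 + 2 + 4 + 2 + 4 + 2 + 2 = 32
h = 32

32


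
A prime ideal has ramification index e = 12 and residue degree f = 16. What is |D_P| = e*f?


|D_P| = e * f
= 12 * 16
= 192

192


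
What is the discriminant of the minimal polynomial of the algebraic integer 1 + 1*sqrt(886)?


The element 1 + 1*sqrt(886) has minimal polynomial:
x^2 - 2*x - 885
Discriminant = (-2)^2 - 4*(-885)
= 4 + 3540
= 3544

3544


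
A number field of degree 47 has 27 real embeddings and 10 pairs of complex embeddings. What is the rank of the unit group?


By Dirichlet's unit theorem:
rank = r1 + r2 - 1
= 27 + 10 - 1
= 36

36


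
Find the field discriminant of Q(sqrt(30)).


For K = Q(sqrt(d)) with d squarefree: disc(K) = d if d = 1 mod 4, and disc(K) = 4d if d = 2 or 3 mod 4.
Here d = 30, and d mod 4 = 2.
d = 2 mod 4, not 1 (O_K = Z[sqrt(d)]), so disc(K) = 4d = 4 * (30) = 120

120


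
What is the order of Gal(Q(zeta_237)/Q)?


|Gal(Q(zeta_237)/Q)| = phi(237)
= 156

156


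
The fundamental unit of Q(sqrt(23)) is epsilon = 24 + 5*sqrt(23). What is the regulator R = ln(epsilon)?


epsilon = 24 + 5*sqrt(23)
= 47.9792
R = ln(47.9792)
= 3.8708

3.8708


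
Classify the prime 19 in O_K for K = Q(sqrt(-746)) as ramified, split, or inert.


K = Q(sqrt(-746)). Since d mod 4 = 2, disc(K) = -2984.
Check p | disc: -2984 mod 19 = 18.
p does not divide disc. Compute Legendre symbol (d/p):
14^((19-1)/2) mod 19 = -1
(d/p) = -1, so p is inert: (p) stays prime with e=1, f=2, g=1.
Therefore p is inert.

inert


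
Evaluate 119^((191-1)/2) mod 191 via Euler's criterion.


p = 191 is prime and the exponent is (p-1)/2 = 95, so by Euler's criterion 119^95 = (119/191) = +1 or -1 mod 191.
Compute by square-and-multiply:
  95 = 64 + 16 + 8 + 4 + 2 + 1 (binary 1011111)
  Repeated squaring mod 191: 119^1 = 119, 119^2 = 27, 119^4 = 156, 119^8 = 79, 119^16 = 129, 119^32 = 24, 119^64 = 3
  119^95 = 119^64 * 119^16 * 119^8 * 119^4 * 119^2 * 119^1 = 3 * 129 * 79 * 156 * 27 * 119 mod 191
    3 * 129 = 387 = 5 mod 191
    5 * 79 = 395 = 13 mod 191
    13 * 156 = 2028 = 118 mod 191
    118 * 27 = 3186 = 130 mod 191
    130 * 119 = 15470 = 190 mod 191
  119^95 = 190 mod 191
Result 190 = p - 1 = -1 mod 191: 119 is a quadratic non-residue mod 191. As a residue in [0, p-1] the value is 190.
119^95 mod 191 = 190

190


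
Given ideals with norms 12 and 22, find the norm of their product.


N(IJ) = N(I) * N(J)
= 12 * 22
= 264

264


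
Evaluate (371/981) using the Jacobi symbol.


Compute (371/981) via quadratic reciprocity:
  reciprocity: (371/981) -> +(981/371)
  reduce: (239/371)
  reciprocity: (239/371) -> -(371/239)
  reduce: (132/239)
  pull out 2: (2/239) = +1  (since 239 mod 8 = 7)
  pull out 2: (2/239) = +1  (since 239 mod 8 = 7)
  reciprocity: (33/239) -> +(239/33)
  reduce: (8/33)
  pull out 2: (2/33) = +1  (since 33 mod 8 = 1)
  pull out 2: (2/33) = +1  (since 33 mod 8 = 1)
  pull out 2: (2/33) = +1  (since 33 mod 8 = 1)
  (1/33) = 1
Product of signs = -1

-1


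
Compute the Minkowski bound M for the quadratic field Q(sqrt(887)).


d = 887, d mod 4 = 3, so disc(K) = 4d = 3548; |disc(K)| = 3548
Real quadratic field, so n = 2, s = r2 = 0, r1 = 2
M = (n!/n^n) * (4/pi)^s * sqrt(|disc(K)|) = (2!/2^2) * (4/pi)^0 * sqrt(3548)
= 0.5 * 1.000000 * 59.565090
= 29.7825

29.7825


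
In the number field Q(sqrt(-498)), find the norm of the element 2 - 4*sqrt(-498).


N(a + b*sqrt(d)) = a^2 - d*b^2
= (2)^2 - (-498)*(-4)^2
= 4 + 7968
= 7972

7972


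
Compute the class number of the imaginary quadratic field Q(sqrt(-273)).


K = Q(sqrt(-273)). d mod 4 = 3, so D = disc(K) = 4d = -1092
h(K) equals the number of primitive reduced positive-definite forms (a, b, c) = a*x^2 + b*x*y + c*y^2 with b^2 - 4ac = D,
where reduced means |b| <= a <= c, with b >= 0 whenever |b| = a or a = c, and primitive means gcd(a, b, c) = 1.
Reduced forces 3a^2 <= |D| = 1092, so 1 <= a <= 19; b must have the parity of D, and c = (b^2 - D)/(4a) must be an integer >= a.
Enumerate a = 1..19, b in [-a, a]:
  a=1: (1, 0, 273)  [1]
  a=2: (2, 2, 137)  [1]
  a=3: (3, 0, 91)  [1]
  a=4..5: none
  a=6: (6, 6, 47)  [1]
  a=7: (7, 0, 39)  [1]
  a=8..12: none
  a=13: (13, 0, 21)  [1]
  a=14: (14, 14, 23)  [1]
  a=15..16: none
  a=17: (17, 8, 17)  [1]
  a=18..19: none
Total reduced forms: 1 + 1 + 1 + 1 + 1 + 1 + 1 + 1 = 8
h = 8

8


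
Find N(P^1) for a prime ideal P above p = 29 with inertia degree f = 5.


N(P^a) = p^(a*f)
= 29^(1*5)
= 29^5
= 20511149

20511149


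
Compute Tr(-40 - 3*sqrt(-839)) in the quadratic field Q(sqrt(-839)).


Tr(a + b*sqrt(d)) = (a + b*sqrt(d)) + (a - b*sqrt(d)) = 2a
= 2 * (-40)
= -80

-80


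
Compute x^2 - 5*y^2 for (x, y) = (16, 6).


x^2 - d*y^2
= 16^2 - 5*6^2
= 256 - 180
= 76

76


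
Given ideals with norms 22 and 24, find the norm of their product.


N(IJ) = N(I) * N(J)
= 22 * 24
= 528

528


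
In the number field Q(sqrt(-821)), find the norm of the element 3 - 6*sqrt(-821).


N(a + b*sqrt(d)) = a^2 - d*b^2
= (3)^2 - (-821)*(-6)^2
= 9 + 29556
= 29565

29565


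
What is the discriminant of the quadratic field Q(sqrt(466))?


For K = Q(sqrt(d)) with d squarefree: disc(K) = d if d = 1 mod 4, and disc(K) = 4d if d = 2 or 3 mod 4.
Here d = 466, and d mod 4 = 2.
d = 2 mod 4, not 1 (O_K = Z[sqrt(d)]), so disc(K) = 4d = 4 * (466) = 1864

1864


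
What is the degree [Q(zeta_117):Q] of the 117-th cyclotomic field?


The degree equals Euler's totient phi(117).
117 = 3^2 * 13
phi(117) = 72

72


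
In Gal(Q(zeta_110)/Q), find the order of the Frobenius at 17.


The Frobenius at p in Gal(Q(zeta_n)/Q) = (Z/nZ)* is the class of p, so its order is ord_110(17), the smallest k >= 1 with 17^k = 1 mod 110.
n = 110 = 2 * 5 * 11, phi(110) = 40; the order divides phi(n).
Divisors of 40: 1, 2, 4, 5, 8, 10, 20, 40
Repeated squaring mod 110: 17^1 = 17, 17^2 = 69, 17^4 = 31, 17^8 = 81, 17^16 = 71, 17^32 = 91
Test divisors in increasing order:
  k=1: 17^1 = 17 mod 110
  k=2: 17^2 = 69 mod 110
  k=4: 17^4 = 31 mod 110
  k=5: 17^5 = 31 * 17 = 87 mod 110
  k=8: 17^8 = 81 mod 110
  k=10: 17^10 = 81 * 69 = 89 mod 110
  k=20: 17^20 = 71 * 31 = 1 mod 110  <- first divisor giving 1
Order = 20

20


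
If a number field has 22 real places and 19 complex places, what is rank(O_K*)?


By Dirichlet's unit theorem:
rank = r1 + r2 - 1
= 22 + 19 - 1
= 40

40


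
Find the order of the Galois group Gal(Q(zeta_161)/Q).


|Gal(Q(zeta_161)/Q)| = phi(161)
= 132

132


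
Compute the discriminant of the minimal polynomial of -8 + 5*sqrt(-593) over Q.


The element -8 + 5*sqrt(-593) has minimal polynomial:
x^2 + 16*x + 14889
Discriminant = (16)^2 - 4*(14889)
= 256 - 59556
= -59300

-59300


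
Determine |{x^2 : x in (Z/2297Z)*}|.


For prime p, the number of non-zero quadratic residues is (p-1)/2.
= (2297-1)/2
= 1148

1148


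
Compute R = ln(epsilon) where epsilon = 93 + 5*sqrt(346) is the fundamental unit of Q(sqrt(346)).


epsilon = 93 + 5*sqrt(346)
= 186.0054
R = ln(186.0054)
= 5.2258

5.2258


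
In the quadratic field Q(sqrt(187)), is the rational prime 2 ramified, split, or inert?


K = Q(sqrt(187)). Since d mod 4 = 3, disc(K) = 748.
Check p | disc: 748 mod 2 = 0.
p divides disc, so p ramifies: (p) = P^2 with e=2, f=1, g=1.
Therefore p is ramified.

ramified


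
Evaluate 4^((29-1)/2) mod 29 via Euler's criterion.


p = 29 is prime and the exponent is (p-1)/2 = 14, so by Euler's criterion 4^14 = (4/29) = +1 or -1 mod 29.
Compute by square-and-multiply:
  14 = 8 + 4 + 2 (binary 1110)
  Repeated squaring mod 29: 4^1 = 4, 4^2 = 16, 4^4 = 24, 4^8 = 25
  4^14 = 4^8 * 4^4 * 4^2 = 25 * 24 * 16 mod 29
    25 * 24 = 600 = 20 mod 29
    20 * 16 = 320 = 1 mod 29
  4^14 = 1 mod 29
Result 1: 4 is a quadratic residue mod 29.
4^14 mod 29 = 1

1


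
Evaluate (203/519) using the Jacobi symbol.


Compute (203/519) via quadratic reciprocity:
  reciprocity: (203/519) -> -(519/203)
  reduce: (113/203)
  reciprocity: (113/203) -> +(203/113)
  reduce: (90/113)
  pull out 2: (2/113) = +1  (since 113 mod 8 = 1)
  reciprocity: (45/113) -> +(113/45)
  reduce: (23/45)
  reciprocity: (23/45) -> +(45/23)
  reduce: (22/23)
  pull out 2: (2/23) = +1  (since 23 mod 8 = 7)
  reciprocity: (11/23) -> -(23/11)
  reduce: (1/11)
  (1/11) = 1
Product of signs = 1

1


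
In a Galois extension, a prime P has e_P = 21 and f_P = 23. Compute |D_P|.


|D_P| = e * f
= 21 * 23
= 483

483


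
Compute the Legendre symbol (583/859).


p = 859 is prime, so compute (583/859) with the reciprocity algorithm (Jacobi-symbol steps: pull out 2s via (2/n), flip via reciprocity, reduce):
  reciprocity: (583/859) -> -(859/583)
  reduce: (276/583)
  pull out 2: (2/583) = +1  (since 583 mod 8 = 7)
  pull out 2: (2/583) = +1  (since 583 mod 8 = 7)
  reciprocity: (69/583) -> +(583/69)
  reduce: (31/69)
  reciprocity: (31/69) -> +(69/31)
  reduce: (7/31)
  reciprocity: (7/31) -> -(31/7)
  reduce: (3/7)
  reciprocity: (3/7) -> -(7/3)
  reduce: (1/3)
  (1/3) = 1
Product of signs = -1
(583/859) = -1

-1


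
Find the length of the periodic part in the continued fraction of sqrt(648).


Run the CF algorithm for sqrt(648).
a_0 = floor(sqrt(648)) = 25; set m_0=0, q_0=1.
Recurrence: m' = q*a - m,  q' = (d - m'^2)/q,  a' = floor((a_0 + m')/q').
  step 1: m=25, q=23, a=2
  step 2: m=21, q=9, a=5
  step 3: m=24, q=8, a=6
  step 4: m=24, q=9, a=5
  step 5: m=21, q=23, a=2
  step 6: m=25, q=1, a=50
a_6 = 2*a_0 = 50, so the period closes here.
sqrt(648) = [25; 2, 5, 6, 5, 2, 50]
Period length = 6

6


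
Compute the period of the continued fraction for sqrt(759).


Run the CF algorithm for sqrt(759).
a_0 = floor(sqrt(759)) = 27; set m_0=0, q_0=1.
Recurrence: m' = q*a - m,  q' = (d - m'^2)/q,  a' = floor((a_0 + m')/q').
  step 1: m=27, q=30, a=1
  step 2: m=3, q=25, a=1
  step 3: m=22, q=11, a=4
  step 4: m=22, q=25, a=1
  step 5: m=3, q=30, a=1
  step 6: m=27, q=1, a=54
a_6 = 2*a_0 = 54, so the period closes here.
sqrt(759) = [27; 1, 1, 4, 1, 1, 54]
Period length = 6

6


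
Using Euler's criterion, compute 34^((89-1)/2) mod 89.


p = 89 is prime and the exponent is (p-1)/2 = 44, so by Euler's criterion 34^44 = (34/89) = +1 or -1 mod 89.
Compute by square-and-multiply:
  44 = 32 + 8 + 4 (binary 101100)
  Repeated squaring mod 89: 34^1 = 34, 34^2 = 88, 34^4 = 1, 34^8 = 1, 34^16 = 1, 34^32 = 1
  34^44 = 34^32 * 34^8 * 34^4 = 1 * 1 * 1 mod 89
    1 * 1 = 1 = 1 mod 89
    1 * 1 = 1 = 1 mod 89
  34^44 = 1 mod 89
Result 1: 34 is a quadratic residue mod 89.
34^44 mod 89 = 1

1


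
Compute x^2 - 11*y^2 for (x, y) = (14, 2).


x^2 - d*y^2
= 14^2 - 11*2^2
= 196 - 44
= 152

152


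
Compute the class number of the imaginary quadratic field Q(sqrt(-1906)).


K = Q(sqrt(-1906)). d mod 4 = 2, so D = disc(K) = 4d = -7624
h(K) equals the number of primitive reduced positive-definite forms (a, b, c) = a*x^2 + b*x*y + c*y^2 with b^2 - 4ac = D,
where reduced means |b| <= a <= c, with b >= 0 whenever |b| = a or a = c, and primitive means gcd(a, b, c) = 1.
Reduced forces 3a^2 <= |D| = 7624, so 1 <= a <= 50; b must have the parity of D, and c = (b^2 - D)/(4a) must be an integer >= a.
Enumerate a = 1..50, b in [-a, a]:
  a=1: (1, 0, 1906)  [1]
  a=2: (2, 0, 953)  [1]
  a=3..4: none
  a=5: (5, -4, 382), (5, 4, 382)  [2]
  a=6..9: none
  a=10: (10, -4, 191), (10, 4, 191)  [2]
  a=11..16: none
  a=17: (17, -14, 115), (17, 14, 115)  [2]
  a=18..22: none
  a=23: (23, -14, 85), (23, 14, 85)  [2]
  a=24: none
  a=25: (25, -24, 82), (25, 24, 82)  [2]
  a=26..30: none
  a=31: (31, -8, 62), (31, 8, 62)  [2]
  a=32..33: none
  a=34: (34, -20, 59), (34, 20, 59)  [2]
  a=35..40: none
  a=41: (41, -24, 50), (41, 24, 50)  [2]
  a=42..45: none
  a=46: (46, -32, 47), (46, 32, 47)  [2]
  a=47..50: none
Total reduced forms: 1 + 1 + 2 + 2 + 2 + 2 + 2 + 2 + 2 + 2 + 2 = 20
h = 20

20


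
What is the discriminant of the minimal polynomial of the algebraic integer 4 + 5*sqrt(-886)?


The element 4 + 5*sqrt(-886) has minimal polynomial:
x^2 - 8*x + 22166
Discriminant = (-8)^2 - 4*(22166)
= 64 - 88664
= -88600

-88600


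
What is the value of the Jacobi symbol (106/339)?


Compute (106/339) via quadratic reciprocity:
  pull out 2: (2/339) = -1  (since 339 mod 8 = 3)
  reciprocity: (53/339) -> +(339/53)
  reduce: (21/53)
  reciprocity: (21/53) -> +(53/21)
  reduce: (11/21)
  reciprocity: (11/21) -> +(21/11)
  reduce: (10/11)
  pull out 2: (2/11) = -1  (since 11 mod 8 = 3)
  reciprocity: (5/11) -> +(11/5)
  reduce: (1/5)
  (1/5) = 1
Product of signs = 1

1


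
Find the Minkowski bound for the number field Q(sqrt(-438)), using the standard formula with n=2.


d = -438, d mod 4 = 2, so disc(K) = 4d = -1752; |disc(K)| = 1752
Imaginary quadratic field, so n = 2, s = r2 = 1, r1 = 0
M = (n!/n^n) * (4/pi)^s * sqrt(|disc(K)|) = (2!/2^2) * (4/pi)^1 * sqrt(1752)
= 0.5 * 1.273240 * 41.856899
= 26.6469

26.6469


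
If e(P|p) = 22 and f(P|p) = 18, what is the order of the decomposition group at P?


|D_P| = e * f
= 22 * 18
= 396

396


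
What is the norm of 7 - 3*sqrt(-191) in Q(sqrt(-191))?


N(a + b*sqrt(d)) = a^2 - d*b^2
= (7)^2 - (-191)*(-3)^2
= 49 + 1719
= 1768

1768


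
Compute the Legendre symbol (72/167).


p = 167 is prime, so compute (72/167) with the reciprocity algorithm (Jacobi-symbol steps: pull out 2s via (2/n), flip via reciprocity, reduce):
  pull out 2: (2/167) = +1  (since 167 mod 8 = 7)
  pull out 2: (2/167) = +1  (since 167 mod 8 = 7)
  pull out 2: (2/167) = +1  (since 167 mod 8 = 7)
  reciprocity: (9/167) -> +(167/9)
  reduce: (5/9)
  reciprocity: (5/9) -> +(9/5)
  reduce: (4/5)
  pull out 2: (2/5) = -1  (since 5 mod 8 = 5)
  pull out 2: (2/5) = -1  (since 5 mod 8 = 5)
  (1/5) = 1
Product of signs = 1
(72/167) = 1

1


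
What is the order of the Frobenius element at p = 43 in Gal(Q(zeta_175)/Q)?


The Frobenius at p in Gal(Q(zeta_n)/Q) = (Z/nZ)* is the class of p, so its order is ord_175(43), the smallest k >= 1 with 43^k = 1 mod 175.
n = 175 = 5^2 * 7, phi(175) = 120; the order divides phi(n).
Divisors of 120: 1, 2, 3, 4, 5, 6, 8, 10, 12, 15, 20, 24, 30, 40, 60, 120
Repeated squaring mod 175: 43^1 = 43, 43^2 = 99, 43^4 = 1, 43^8 = 1, 43^16 = 1, 43^32 = 1, 43^64 = 1
Test divisors in increasing order:
  k=1: 43^1 = 43 mod 175
  k=2: 43^2 = 99 mod 175
  k=3: 43^3 = 99 * 43 = 57 mod 175
  k=4: 43^4 = 1 mod 175  <- first divisor giving 1
Order = 4

4


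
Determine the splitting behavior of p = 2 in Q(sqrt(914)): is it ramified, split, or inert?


K = Q(sqrt(914)). Since d mod 4 = 2, disc(K) = 3656.
Check p | disc: 3656 mod 2 = 0.
p divides disc, so p ramifies: (p) = P^2 with e=2, f=1, g=1.
Therefore p is ramified.

ramified


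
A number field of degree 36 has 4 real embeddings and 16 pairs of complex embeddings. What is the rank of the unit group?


By Dirichlet's unit theorem:
rank = r1 + r2 - 1
= 4 + 16 - 1
= 19

19


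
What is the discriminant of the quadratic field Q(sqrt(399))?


For K = Q(sqrt(d)) with d squarefree: disc(K) = d if d = 1 mod 4, and disc(K) = 4d if d = 2 or 3 mod 4.
Here d = 399, and d mod 4 = 3.
d = 3 mod 4, not 1 (O_K = Z[sqrt(d)]), so disc(K) = 4d = 4 * (399) = 1596

1596


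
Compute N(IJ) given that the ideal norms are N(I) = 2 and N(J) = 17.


N(IJ) = N(I) * N(J)
= 2 * 17
= 34

34


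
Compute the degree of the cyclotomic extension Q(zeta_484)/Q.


The degree equals Euler's totient phi(484).
484 = 2^2 * 11^2
phi(484) = 220

220


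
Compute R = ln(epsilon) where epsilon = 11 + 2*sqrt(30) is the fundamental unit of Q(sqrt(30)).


epsilon = 11 + 2*sqrt(30)
= 21.9545
R = ln(21.9545)
= 3.0890

3.0890


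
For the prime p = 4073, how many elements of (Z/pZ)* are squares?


For prime p, the number of non-zero quadratic residues is (p-1)/2.
= (4073-1)/2
= 2036

2036


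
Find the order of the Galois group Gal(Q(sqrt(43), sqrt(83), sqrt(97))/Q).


The 3 square roots of distinct primes are multiplicatively independent over Q,
so [K:Q] = 2^3 and Gal(K/Q) is isomorphic to (Z/2Z)^3.
|Gal| = 2^3 = 8

8


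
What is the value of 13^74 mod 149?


p = 149 is prime and the exponent is (p-1)/2 = 74, so by Euler's criterion 13^74 = (13/149) = +1 or -1 mod 149.
Compute by square-and-multiply:
  74 = 64 + 8 + 2 (binary 1001010)
  Repeated squaring mod 149: 13^1 = 13, 13^2 = 20, 13^4 = 102, 13^8 = 123, 13^16 = 80, 13^32 = 142, 13^64 = 49
  13^74 = 13^64 * 13^8 * 13^2 = 49 * 123 * 20 mod 149
    49 * 123 = 6027 = 67 mod 149
    67 * 20 = 1340 = 148 mod 149
  13^74 = 148 mod 149
Result 148 = p - 1 = -1 mod 149: 13 is a quadratic non-residue mod 149. As a residue in [0, p-1] the value is 148.
13^74 mod 149 = 148

148


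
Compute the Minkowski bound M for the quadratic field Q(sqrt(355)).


d = 355, d mod 4 = 3, so disc(K) = 4d = 1420; |disc(K)| = 1420
Real quadratic field, so n = 2, s = r2 = 0, r1 = 2
M = (n!/n^n) * (4/pi)^s * sqrt(|disc(K)|) = (2!/2^2) * (4/pi)^0 * sqrt(1420)
= 0.5 * 1.000000 * 37.682887
= 18.8414

18.8414


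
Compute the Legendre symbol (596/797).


p = 797 is prime, so compute (596/797) with the reciprocity algorithm (Jacobi-symbol steps: pull out 2s via (2/n), flip via reciprocity, reduce):
  pull out 2: (2/797) = -1  (since 797 mod 8 = 5)
  pull out 2: (2/797) = -1  (since 797 mod 8 = 5)
  reciprocity: (149/797) -> +(797/149)
  reduce: (52/149)
  pull out 2: (2/149) = -1  (since 149 mod 8 = 5)
  pull out 2: (2/149) = -1  (since 149 mod 8 = 5)
  reciprocity: (13/149) -> +(149/13)
  reduce: (6/13)
  pull out 2: (2/13) = -1  (since 13 mod 8 = 5)
  reciprocity: (3/13) -> +(13/3)
  reduce: (1/3)
  (1/3) = 1
Product of signs = -1
(596/797) = -1

-1


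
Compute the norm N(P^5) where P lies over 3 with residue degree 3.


N(P^a) = p^(a*f)
= 3^(5*3)
= 3^15
= 14348907

14348907


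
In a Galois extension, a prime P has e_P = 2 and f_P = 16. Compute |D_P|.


|D_P| = e * f
= 2 * 16
= 32

32


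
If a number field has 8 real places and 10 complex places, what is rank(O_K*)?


By Dirichlet's unit theorem:
rank = r1 + r2 - 1
= 8 + 10 - 1
= 17

17


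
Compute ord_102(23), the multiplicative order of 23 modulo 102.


We want ord_102(23), the smallest k >= 1 with 23^k = 1 mod 102.
n = 102 = 2 * 3 * 17, phi(102) = 32; the order divides phi(n).
Divisors of 32: 1, 2, 4, 8, 16, 32
Repeated squaring mod 102: 23^1 = 23, 23^2 = 19, 23^4 = 55, 23^8 = 67, 23^16 = 1, 23^32 = 1
Test divisors in increasing order:
  k=1: 23^1 = 23 mod 102
  k=2: 23^2 = 19 mod 102
  k=4: 23^4 = 55 mod 102
  k=8: 23^8 = 67 mod 102
  k=16: 23^16 = 1 mod 102  <- first divisor giving 1
Order = 16

16
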